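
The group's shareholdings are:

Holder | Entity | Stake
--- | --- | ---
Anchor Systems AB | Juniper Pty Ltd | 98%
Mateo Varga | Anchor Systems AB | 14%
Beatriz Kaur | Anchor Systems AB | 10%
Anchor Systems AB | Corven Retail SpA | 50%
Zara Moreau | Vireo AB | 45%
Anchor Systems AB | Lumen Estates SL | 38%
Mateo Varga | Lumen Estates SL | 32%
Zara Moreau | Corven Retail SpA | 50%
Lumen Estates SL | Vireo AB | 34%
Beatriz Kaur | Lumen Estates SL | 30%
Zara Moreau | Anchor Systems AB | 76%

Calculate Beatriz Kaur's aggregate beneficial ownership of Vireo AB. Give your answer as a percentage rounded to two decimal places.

Beatriz reaches Vireo along 2 paths.
Via Anchor → Lumen: 10% × 38% × 34% = 1.292%.
Via Lumen: 30% × 34% = 10.2%.
Total: 1.292% + 10.2% = 11.492%.
Rounded: 11.49%.

11.49%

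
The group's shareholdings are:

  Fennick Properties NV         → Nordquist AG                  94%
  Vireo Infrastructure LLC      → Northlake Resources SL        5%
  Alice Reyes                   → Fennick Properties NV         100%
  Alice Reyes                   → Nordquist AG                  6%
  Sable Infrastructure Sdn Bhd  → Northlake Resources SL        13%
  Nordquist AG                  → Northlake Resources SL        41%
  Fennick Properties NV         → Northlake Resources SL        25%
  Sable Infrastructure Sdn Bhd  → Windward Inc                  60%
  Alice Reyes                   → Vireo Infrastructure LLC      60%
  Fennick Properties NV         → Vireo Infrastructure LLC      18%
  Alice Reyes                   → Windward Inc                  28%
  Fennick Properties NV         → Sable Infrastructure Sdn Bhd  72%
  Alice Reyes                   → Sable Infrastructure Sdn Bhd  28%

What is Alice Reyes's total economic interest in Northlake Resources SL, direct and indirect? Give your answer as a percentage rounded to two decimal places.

Alice reaches Northlake along 7 paths.
Via Fennick: 100% × 25% = 25%.
Via Fennick → Sable: 100% × 72% × 13% = 9.36%.
Via Sable: 28% × 13% = 3.64%.
Via Nordquist: 6% × 41% = 2.46%.
Via Fennick → Nordquist: 100% × 94% × 41% = 38.54%.
Via Fennick → Vireo: 100% × 18% × 5% = 0.9%.
Via Vireo: 60% × 5% = 3%.
Total: 25% + 9.36% + 3.64% + 2.46% + 38.54% + 0.9% + 3% = 82.9%.
Rounded: 82.90%.

82.90%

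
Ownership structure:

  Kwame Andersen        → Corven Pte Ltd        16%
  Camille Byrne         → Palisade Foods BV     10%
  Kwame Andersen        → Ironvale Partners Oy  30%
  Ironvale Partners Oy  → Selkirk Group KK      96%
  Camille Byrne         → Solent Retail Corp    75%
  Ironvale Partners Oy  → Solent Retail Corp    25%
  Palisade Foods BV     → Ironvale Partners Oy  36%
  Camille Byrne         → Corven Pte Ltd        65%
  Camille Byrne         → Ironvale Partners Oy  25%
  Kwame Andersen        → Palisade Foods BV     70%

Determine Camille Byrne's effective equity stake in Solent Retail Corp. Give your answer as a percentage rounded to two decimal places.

82.15%

Camille reaches Solent along 3 paths.
Via Palisade → Ironvale: 10% × 36% × 25% = 0.9%.
Via Ironvale: 25% × 25% = 6.25%.
Direct stake: 75% = 75%.
Total: 0.9% + 6.25% + 75% = 82.15%.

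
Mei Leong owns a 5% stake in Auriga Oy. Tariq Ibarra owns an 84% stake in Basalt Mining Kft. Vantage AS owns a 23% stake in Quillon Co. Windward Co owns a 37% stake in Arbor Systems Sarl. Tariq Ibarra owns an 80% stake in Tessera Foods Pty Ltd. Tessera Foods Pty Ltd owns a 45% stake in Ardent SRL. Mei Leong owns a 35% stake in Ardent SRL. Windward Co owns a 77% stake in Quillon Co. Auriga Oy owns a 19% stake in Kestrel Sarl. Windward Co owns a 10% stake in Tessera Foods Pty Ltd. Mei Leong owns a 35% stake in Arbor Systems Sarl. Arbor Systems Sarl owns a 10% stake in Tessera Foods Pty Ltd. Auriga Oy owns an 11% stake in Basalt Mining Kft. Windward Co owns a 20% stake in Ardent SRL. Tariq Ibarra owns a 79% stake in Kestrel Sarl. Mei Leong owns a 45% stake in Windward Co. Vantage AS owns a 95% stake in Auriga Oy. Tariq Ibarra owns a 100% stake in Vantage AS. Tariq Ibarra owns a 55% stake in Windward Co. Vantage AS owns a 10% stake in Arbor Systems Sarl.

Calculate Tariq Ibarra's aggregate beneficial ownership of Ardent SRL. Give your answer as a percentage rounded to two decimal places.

50.84%

Tariq reaches Ardent along 5 paths.
Via Windward: 55% × 20% = 11%.
Via Windward → Tessera: 55% × 10% × 45% = 2.475%.
Via Windward → Arbor → Tessera: 55% × 37% × 10% × 45% = 0.91575%.
Via Vantage → Arbor → Tessera: 100% × 10% × 10% × 45% = 0.45%.
Via Tessera: 80% × 45% = 36%.
Total: 11% + 2.475% + 0.91575% + 0.45% + 36% = 50.84075%.
Rounded: 50.84%.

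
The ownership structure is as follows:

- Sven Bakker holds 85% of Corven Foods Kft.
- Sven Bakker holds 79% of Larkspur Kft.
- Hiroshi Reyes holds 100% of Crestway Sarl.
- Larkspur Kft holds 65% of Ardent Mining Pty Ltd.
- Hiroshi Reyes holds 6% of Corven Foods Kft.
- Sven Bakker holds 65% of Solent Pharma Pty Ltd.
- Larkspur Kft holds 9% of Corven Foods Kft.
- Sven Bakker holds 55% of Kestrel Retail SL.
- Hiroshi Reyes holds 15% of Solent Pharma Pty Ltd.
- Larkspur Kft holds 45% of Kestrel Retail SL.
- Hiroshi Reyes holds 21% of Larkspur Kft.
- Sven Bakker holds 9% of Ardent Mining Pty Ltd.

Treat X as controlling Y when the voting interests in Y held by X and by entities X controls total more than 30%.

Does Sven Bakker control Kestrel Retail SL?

Sven holds 79% of Larkspur, so Sven controls Larkspur.
Larkspur and Sven together hold 45% + 55% = 100% of Kestrel, so Sven controls Kestrel.

Yes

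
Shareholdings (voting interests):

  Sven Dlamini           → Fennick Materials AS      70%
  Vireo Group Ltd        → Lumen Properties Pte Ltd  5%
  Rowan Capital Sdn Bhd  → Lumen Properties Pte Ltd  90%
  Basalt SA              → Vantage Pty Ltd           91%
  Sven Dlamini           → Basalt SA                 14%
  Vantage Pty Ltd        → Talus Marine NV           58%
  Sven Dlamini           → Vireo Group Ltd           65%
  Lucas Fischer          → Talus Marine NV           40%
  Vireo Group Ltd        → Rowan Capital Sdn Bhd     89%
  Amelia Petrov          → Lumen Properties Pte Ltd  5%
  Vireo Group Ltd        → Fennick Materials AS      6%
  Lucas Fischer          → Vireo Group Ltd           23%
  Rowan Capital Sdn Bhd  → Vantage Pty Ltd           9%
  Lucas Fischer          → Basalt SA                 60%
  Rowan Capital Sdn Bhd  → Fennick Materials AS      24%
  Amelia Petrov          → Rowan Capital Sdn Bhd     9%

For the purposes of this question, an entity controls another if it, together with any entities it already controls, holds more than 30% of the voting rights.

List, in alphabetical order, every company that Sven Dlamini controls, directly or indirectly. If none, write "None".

Sven holds 65% of Vireo, so Sven controls Vireo.
Vireo holds 89% of Rowan, so Sven controls Rowan.
Rowan and Vireo together hold 90% + 5% = 95% of Lumen, so Sven controls Lumen.
Vireo and Rowan and Sven together hold 6% + 24% + 70% = 100% of Fennick, so Sven controls Fennick.
No other company's threshold is met.

Fennick Materials AS, Lumen Properties Pte Ltd, Rowan Capital Sdn Bhd, Vireo Group Ltd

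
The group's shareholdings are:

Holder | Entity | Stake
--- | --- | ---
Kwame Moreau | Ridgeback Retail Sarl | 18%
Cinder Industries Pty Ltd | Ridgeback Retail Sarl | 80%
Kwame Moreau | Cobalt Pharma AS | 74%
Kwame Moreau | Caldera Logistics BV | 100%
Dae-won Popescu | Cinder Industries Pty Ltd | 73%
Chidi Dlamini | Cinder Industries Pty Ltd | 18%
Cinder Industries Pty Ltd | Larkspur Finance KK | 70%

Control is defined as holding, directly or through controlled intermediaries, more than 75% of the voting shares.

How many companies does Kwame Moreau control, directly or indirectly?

Kwame holds 100% of Caldera, so Kwame controls Caldera.
No other company's threshold is met.
Kwame controls 1 company.

1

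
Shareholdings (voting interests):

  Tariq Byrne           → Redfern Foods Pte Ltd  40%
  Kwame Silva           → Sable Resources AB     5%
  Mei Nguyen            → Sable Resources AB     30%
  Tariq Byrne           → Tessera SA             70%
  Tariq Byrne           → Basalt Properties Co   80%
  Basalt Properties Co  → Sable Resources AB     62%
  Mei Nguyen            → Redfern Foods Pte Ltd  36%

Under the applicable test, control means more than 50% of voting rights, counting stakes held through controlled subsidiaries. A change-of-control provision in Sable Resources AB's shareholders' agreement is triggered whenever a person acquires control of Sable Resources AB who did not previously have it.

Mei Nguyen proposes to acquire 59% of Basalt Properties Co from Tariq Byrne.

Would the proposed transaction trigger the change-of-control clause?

Yes

The purchase adds only to Mei's holdings (Tariq's stake shrinks), so Mei is the only person who could newly come to control Sable.
Mei's largest direct stake is 36% in Redfern, which does not meet the threshold, so Mei controls no company.
In Sable, Mei's side holds only 30%, not > 50%.
So before the transaction, Mei does not control Sable.
After the purchase, Mei holds 59% of Basalt directly, and Tariq's stake falls to 21%.
Mei holds 59% of Basalt, so Mei controls Basalt.
Basalt and Mei together hold 62% + 30% = 92% of Sable, so Mei controls Sable.
Mei did not control Sable before and does after, so the clause is triggered.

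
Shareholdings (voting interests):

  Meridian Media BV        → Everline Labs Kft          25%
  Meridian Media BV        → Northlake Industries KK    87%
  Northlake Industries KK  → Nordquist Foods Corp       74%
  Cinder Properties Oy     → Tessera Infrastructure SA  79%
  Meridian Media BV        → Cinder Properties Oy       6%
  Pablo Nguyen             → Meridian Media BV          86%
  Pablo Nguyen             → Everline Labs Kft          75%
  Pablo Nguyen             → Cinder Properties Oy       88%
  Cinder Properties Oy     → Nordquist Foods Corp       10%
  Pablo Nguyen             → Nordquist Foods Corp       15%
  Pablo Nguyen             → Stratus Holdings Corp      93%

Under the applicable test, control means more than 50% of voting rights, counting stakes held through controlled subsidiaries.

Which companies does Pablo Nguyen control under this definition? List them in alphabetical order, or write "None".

Cinder Properties Oy, Everline Labs Kft, Meridian Media BV, Nordquist Foods Corp, Northlake Industries KK, Stratus Holdings Corp, Tessera Infrastructure SA

Pablo holds 93% of Stratus, so Pablo controls Stratus.
Pablo holds 86% of Meridian, so Pablo controls Meridian.
Pablo and Meridian together hold 75% + 25% = 100% of Everline, so Pablo controls Everline.
Meridian holds 87% of Northlake, so Pablo controls Northlake.
Pablo and Meridian together hold 88% + 6% = 94% of Cinder, so Pablo controls Cinder.
Cinder and Pablo and Northlake together hold 10% + 15% + 74% = 99% of Nordquist, so Pablo controls Nordquist.
Cinder holds 79% of Tessera, so Pablo controls Tessera.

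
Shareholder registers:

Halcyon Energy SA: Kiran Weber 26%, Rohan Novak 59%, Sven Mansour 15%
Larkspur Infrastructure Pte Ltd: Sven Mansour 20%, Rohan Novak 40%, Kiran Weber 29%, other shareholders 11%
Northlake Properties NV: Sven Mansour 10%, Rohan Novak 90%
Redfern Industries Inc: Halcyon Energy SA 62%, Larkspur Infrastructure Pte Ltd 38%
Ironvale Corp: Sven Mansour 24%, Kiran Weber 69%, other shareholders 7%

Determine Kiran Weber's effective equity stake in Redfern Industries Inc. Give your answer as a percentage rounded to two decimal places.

Kiran reaches Redfern along 2 paths.
Via Halcyon: 26% × 62% = 16.12%.
Via Larkspur: 29% × 38% = 11.02%.
Total: 16.12% + 11.02% = 27.14%.

27.14%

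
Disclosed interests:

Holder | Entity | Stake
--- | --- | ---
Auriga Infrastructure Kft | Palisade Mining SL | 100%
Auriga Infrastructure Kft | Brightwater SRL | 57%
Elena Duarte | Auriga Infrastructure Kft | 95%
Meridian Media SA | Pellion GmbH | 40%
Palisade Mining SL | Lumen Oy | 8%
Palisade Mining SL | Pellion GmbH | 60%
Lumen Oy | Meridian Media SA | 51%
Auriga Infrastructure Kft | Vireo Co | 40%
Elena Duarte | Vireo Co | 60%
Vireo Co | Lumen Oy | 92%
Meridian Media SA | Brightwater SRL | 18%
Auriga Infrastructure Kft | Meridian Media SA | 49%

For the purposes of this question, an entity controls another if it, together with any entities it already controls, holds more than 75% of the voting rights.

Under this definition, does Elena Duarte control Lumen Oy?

Yes

Elena holds 95% of Auriga, so Elena controls Auriga.
Auriga holds 100% of Palisade, so Elena controls Palisade.
Elena and Auriga together hold 60% + 40% = 100% of Vireo, so Elena controls Vireo.
Palisade and Vireo together hold 8% + 92% = 100% of Lumen, so Elena controls Lumen.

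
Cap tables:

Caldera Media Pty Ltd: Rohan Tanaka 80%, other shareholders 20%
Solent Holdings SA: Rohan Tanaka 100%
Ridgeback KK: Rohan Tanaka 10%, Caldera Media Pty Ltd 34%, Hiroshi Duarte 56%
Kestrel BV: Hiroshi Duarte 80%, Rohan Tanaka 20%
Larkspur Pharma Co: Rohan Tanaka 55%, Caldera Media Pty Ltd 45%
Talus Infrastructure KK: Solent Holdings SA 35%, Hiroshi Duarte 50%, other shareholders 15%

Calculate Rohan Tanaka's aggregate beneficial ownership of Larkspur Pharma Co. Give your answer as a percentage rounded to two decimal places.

91.00%

Rohan reaches Larkspur along 2 paths.
Direct stake: 55% = 55%.
Via Caldera: 80% × 45% = 36%.
Total: 55% + 36% = 91%.
Rounded: 91.00%.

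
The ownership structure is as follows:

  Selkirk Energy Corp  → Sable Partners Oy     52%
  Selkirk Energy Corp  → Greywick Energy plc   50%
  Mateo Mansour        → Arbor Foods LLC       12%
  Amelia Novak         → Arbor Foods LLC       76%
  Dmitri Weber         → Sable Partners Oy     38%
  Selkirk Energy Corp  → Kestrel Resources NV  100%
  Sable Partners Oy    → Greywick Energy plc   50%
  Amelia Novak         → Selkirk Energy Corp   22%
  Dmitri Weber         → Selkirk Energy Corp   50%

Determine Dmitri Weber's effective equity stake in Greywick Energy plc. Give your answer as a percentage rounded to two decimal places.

57.00%

Dmitri reaches Greywick along 3 paths.
Via Selkirk: 50% × 50% = 25%.
Via Sable: 38% × 50% = 19%.
Via Selkirk → Sable: 50% × 52% × 50% = 13%.
Total: 25% + 19% + 13% = 57%.
Rounded: 57.00%.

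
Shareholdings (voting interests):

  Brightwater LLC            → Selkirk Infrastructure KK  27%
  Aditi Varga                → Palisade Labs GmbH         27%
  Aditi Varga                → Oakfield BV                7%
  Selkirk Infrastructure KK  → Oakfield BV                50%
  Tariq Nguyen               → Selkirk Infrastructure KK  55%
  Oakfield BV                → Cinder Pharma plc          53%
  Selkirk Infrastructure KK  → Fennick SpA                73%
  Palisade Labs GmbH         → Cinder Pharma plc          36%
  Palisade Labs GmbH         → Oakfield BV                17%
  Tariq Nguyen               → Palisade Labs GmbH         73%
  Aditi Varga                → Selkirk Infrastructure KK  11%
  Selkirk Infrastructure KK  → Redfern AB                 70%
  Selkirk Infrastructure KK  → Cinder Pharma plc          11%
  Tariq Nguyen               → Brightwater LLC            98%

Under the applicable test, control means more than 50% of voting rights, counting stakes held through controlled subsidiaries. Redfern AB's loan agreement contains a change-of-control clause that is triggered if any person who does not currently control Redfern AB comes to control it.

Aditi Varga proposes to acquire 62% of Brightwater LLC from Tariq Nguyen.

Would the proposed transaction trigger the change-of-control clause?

The purchase adds only to Aditi's holdings (Tariq's stake shrinks), so Aditi is the only person who could newly come to control Redfern.
Aditi's largest direct stake is 27% in Palisade, which does not meet the threshold, so Aditi controls no company.
Neither Aditi nor any entity Aditi controls holds any voting interest in Redfern.
So before the transaction, Aditi does not control Redfern.
After the purchase, Aditi holds 62% of Brightwater directly, and Tariq's stake falls to 36%.
Aditi holds 62% of Brightwater, so Aditi controls Brightwater.
After the transaction, neither Aditi nor any entity Aditi controls holds a voting interest in Redfern, so Aditi still does not control it.
No new person acquires control, so the clause is not triggered.

No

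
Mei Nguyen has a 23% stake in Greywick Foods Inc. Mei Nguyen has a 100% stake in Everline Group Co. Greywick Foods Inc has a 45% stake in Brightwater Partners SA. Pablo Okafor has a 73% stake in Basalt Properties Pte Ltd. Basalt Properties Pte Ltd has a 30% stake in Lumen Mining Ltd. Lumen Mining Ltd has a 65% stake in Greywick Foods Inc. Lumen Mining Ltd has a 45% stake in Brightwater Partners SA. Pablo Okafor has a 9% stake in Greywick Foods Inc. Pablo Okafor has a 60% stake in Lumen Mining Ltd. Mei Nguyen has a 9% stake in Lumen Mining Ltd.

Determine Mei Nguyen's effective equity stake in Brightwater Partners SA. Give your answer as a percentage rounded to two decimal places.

17.03%

Mei reaches Brightwater along 3 paths.
Via Lumen: 9% × 45% = 4.05%.
Via Lumen → Greywick: 9% × 65% × 45% = 2.6325%.
Via Greywick: 23% × 45% = 10.35%.
Total: 4.05% + 2.6325% + 10.35% = 17.0325%.
Rounded: 17.03%.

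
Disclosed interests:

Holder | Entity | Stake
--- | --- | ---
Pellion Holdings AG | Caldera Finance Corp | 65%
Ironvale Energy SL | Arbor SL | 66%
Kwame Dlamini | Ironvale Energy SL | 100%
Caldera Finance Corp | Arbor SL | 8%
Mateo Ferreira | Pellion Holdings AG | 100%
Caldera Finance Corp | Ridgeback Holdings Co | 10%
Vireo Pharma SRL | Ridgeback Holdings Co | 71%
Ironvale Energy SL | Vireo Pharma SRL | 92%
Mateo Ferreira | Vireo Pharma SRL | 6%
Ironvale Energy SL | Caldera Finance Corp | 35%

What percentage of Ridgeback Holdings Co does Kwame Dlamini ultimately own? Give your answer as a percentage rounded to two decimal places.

Kwame reaches Ridgeback along 2 paths.
Via Ironvale → Vireo: 100% × 92% × 71% = 65.32%.
Via Ironvale → Caldera: 100% × 35% × 10% = 3.5%.
Total: 65.32% + 3.5% = 68.82%.

68.82%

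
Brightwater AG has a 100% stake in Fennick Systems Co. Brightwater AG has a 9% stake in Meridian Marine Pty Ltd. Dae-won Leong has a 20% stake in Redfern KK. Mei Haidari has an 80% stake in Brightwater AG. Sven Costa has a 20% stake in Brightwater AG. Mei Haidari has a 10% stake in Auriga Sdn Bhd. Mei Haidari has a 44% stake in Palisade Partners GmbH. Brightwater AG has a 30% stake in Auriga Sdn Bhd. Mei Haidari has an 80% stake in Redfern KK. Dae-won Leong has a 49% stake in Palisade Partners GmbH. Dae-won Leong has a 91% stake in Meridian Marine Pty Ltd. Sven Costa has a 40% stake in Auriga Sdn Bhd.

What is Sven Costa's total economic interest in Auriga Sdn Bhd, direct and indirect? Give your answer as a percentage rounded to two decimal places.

46.00%

Sven reaches Auriga along 2 paths.
Direct stake: 40% = 40%.
Via Brightwater: 20% × 30% = 6%.
Total: 40% + 6% = 46%.
Rounded: 46.00%.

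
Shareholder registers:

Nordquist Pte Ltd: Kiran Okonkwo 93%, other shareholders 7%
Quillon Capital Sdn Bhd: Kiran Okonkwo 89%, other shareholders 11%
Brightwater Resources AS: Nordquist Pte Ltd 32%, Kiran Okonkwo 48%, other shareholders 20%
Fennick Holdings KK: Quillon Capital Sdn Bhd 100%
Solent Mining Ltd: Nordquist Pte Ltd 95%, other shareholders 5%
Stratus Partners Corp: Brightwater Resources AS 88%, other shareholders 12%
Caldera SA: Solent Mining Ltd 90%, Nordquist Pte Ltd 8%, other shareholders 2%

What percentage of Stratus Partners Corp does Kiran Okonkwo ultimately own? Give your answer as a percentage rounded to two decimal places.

Kiran reaches Stratus along 2 paths.
Via Nordquist → Brightwater: 93% × 32% × 88% = 26.1888%.
Via Brightwater: 48% × 88% = 42.24%.
Total: 26.1888% + 42.24% = 68.4288%.
Rounded: 68.43%.

68.43%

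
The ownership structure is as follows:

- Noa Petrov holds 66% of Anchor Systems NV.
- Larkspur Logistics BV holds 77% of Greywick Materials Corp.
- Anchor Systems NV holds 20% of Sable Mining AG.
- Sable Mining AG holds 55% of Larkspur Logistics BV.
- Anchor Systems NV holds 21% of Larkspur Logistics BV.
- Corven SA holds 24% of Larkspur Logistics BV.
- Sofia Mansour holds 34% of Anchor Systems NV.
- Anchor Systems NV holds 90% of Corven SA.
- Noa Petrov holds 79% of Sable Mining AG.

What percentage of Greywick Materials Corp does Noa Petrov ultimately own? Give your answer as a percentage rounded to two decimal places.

Noa reaches Greywick along 4 paths.
Via Anchor → Sable → Larkspur: 66% × 20% × 55% × 77% = 5.5902%.
Via Sable → Larkspur: 79% × 55% × 77% = 33.4565%.
Via Anchor → Larkspur: 66% × 21% × 77% = 10.6722%.
Via Anchor → Corven → Larkspur: 66% × 90% × 24% × 77% = 10.97712%.
Total: 5.5902% + 33.4565% + 10.6722% + 10.97712% = 60.69602%.
Rounded: 60.70%.

60.70%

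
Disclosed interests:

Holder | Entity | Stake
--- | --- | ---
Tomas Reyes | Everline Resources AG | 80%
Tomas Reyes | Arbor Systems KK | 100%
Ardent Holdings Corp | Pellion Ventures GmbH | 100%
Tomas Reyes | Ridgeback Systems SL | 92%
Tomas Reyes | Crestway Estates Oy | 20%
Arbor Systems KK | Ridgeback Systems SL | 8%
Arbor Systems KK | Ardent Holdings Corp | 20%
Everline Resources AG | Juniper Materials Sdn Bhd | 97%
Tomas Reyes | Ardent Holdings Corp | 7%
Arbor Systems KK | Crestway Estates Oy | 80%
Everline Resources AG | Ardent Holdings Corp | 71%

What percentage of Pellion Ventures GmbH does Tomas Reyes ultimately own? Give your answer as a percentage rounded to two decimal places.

83.80%

Tomas reaches Pellion along 3 paths.
Via Everline → Ardent: 80% × 71% × 100% = 56.8%.
Via Arbor → Ardent: 100% × 20% × 100% = 20%.
Via Ardent: 7% × 100% = 7%.
Total: 56.8% + 20% + 7% = 83.8%.
Rounded: 83.80%.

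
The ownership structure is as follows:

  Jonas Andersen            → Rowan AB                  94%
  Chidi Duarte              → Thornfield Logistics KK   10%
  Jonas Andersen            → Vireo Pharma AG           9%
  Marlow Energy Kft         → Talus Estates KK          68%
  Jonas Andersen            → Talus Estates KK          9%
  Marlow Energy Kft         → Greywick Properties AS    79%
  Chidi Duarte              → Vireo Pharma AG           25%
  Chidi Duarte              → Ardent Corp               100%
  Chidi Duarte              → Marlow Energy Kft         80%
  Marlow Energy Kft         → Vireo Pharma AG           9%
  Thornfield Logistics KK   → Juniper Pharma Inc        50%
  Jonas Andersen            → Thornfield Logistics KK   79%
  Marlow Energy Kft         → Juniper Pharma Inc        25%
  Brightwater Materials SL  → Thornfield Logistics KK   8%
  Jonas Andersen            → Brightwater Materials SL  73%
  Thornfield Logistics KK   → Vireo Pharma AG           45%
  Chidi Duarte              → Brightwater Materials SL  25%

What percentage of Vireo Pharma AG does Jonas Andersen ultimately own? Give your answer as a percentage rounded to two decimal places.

Jonas reaches Vireo along 3 paths.
Direct stake: 9% = 9%.
Via Thornfield: 79% × 45% = 35.55%.
Via Brightwater → Thornfield: 73% × 8% × 45% = 2.628%.
Total: 9% + 35.55% + 2.628% = 47.178%.
Rounded: 47.18%.

47.18%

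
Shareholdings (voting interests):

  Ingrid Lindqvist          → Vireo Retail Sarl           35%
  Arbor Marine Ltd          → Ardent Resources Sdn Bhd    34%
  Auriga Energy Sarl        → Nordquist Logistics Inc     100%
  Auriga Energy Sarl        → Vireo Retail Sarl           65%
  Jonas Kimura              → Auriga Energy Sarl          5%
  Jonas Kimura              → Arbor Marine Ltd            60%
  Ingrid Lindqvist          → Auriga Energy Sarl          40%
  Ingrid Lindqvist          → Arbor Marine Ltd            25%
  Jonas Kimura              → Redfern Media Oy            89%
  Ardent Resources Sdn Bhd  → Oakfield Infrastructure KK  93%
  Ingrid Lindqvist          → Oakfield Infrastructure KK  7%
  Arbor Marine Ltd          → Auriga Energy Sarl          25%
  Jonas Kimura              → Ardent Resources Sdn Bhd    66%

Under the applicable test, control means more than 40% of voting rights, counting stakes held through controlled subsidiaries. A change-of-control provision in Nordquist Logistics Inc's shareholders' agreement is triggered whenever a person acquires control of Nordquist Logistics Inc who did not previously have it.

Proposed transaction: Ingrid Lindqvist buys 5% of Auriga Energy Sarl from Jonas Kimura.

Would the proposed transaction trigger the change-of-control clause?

The purchase adds only to Ingrid's holdings (Jonas's stake shrinks), so Ingrid is the only person who could newly come to control Nordquist.
Ingrid's largest direct stake is 40% in Auriga, which does not meet the threshold, so Ingrid controls no company.
Neither Ingrid nor any entity Ingrid controls holds any voting interest in Nordquist.
So before the transaction, Ingrid does not control Nordquist.
After the purchase, Ingrid's direct stake in Auriga rises to 40% + 5% = 45%, and Jonas's stake falls to 0%.
Ingrid holds 45% of Auriga, so Ingrid controls Auriga.
Auriga holds 100% of Nordquist, so Ingrid controls Nordquist.
Ingrid did not control Nordquist before and does after, so the clause is triggered.

Yes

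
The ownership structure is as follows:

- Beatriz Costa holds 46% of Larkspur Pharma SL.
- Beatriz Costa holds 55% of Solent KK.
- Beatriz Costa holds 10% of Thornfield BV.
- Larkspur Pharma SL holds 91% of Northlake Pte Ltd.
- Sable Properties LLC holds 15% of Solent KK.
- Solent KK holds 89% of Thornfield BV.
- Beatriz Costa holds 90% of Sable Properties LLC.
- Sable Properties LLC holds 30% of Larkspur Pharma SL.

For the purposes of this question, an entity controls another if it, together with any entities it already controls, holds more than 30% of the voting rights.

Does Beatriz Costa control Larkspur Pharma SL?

Beatriz holds 90% of Sable, so Beatriz controls Sable.
Beatriz and Sable together hold 46% + 30% = 76% of Larkspur, so Beatriz controls Larkspur.

Yes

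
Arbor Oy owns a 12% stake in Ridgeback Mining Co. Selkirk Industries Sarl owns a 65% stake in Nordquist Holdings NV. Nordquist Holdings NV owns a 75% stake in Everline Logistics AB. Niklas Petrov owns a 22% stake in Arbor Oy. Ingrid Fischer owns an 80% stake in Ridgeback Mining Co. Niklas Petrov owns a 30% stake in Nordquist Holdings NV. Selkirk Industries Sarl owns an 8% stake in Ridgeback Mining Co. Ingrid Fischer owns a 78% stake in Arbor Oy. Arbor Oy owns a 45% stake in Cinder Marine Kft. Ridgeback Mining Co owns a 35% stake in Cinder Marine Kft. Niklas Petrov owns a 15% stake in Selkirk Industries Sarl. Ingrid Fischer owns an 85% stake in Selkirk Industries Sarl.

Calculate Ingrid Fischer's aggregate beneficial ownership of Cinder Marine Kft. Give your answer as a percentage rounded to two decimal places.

Ingrid reaches Cinder along 4 paths.
Via Arbor: 78% × 45% = 35.1%.
Via Arbor → Ridgeback: 78% × 12% × 35% = 3.276%.
Via Selkirk → Ridgeback: 85% × 8% × 35% = 2.38%.
Via Ridgeback: 80% × 35% = 28%.
Total: 35.1% + 3.276% + 2.38% + 28% = 68.756%.
Rounded: 68.76%.

68.76%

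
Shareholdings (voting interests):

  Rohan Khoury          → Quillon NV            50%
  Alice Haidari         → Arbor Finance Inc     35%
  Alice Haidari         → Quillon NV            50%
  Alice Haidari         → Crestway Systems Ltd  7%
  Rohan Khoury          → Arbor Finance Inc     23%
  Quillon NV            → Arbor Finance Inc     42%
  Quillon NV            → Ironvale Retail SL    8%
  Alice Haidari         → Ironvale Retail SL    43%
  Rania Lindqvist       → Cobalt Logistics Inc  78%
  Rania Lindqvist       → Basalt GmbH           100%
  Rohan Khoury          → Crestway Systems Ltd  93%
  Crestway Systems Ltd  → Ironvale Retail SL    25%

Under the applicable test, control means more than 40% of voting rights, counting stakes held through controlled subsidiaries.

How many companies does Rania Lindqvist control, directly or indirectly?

2

Rania holds 100% of Basalt, so Rania controls Basalt.
Rania holds 78% of Cobalt, so Rania controls Cobalt.
No other company's threshold is met.
Rania controls 2 companies.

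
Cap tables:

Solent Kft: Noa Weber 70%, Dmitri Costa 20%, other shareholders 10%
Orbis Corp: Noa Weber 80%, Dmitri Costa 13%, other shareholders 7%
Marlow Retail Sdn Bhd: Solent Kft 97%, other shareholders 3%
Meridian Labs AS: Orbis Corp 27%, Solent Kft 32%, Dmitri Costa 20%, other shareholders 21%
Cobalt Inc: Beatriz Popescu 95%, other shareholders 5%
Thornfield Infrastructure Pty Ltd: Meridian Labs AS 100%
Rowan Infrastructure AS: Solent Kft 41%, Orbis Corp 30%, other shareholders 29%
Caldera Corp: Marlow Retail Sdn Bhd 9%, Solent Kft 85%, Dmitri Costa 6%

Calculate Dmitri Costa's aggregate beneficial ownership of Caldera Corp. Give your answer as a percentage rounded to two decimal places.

24.75%

Dmitri reaches Caldera along 3 paths.
Via Solent → Marlow: 20% × 97% × 9% = 1.746%.
Via Solent: 20% × 85% = 17%.
Direct stake: 6% = 6%.
Total: 1.746% + 17% + 6% = 24.746%.
Rounded: 24.75%.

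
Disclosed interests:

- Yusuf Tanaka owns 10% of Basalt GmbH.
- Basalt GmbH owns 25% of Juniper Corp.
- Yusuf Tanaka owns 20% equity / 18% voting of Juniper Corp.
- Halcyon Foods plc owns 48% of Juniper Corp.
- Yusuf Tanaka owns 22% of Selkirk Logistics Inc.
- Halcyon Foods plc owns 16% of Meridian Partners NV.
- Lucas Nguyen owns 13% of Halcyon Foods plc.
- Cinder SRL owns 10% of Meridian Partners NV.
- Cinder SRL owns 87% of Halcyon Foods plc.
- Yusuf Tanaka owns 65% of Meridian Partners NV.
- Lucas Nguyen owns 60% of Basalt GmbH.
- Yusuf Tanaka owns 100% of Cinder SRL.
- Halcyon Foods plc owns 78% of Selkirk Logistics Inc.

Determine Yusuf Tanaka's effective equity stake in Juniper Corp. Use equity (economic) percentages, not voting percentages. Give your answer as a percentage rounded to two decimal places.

64.26%

Yusuf reaches Juniper along 3 paths.
Via Cinder → Halcyon: 100% × 87% × 48% = 41.76%.
Direct stake: 20% = 20%.
Via Basalt: 10% × 25% = 2.5%.
Total: 41.76% + 20% + 2.5% = 64.26%.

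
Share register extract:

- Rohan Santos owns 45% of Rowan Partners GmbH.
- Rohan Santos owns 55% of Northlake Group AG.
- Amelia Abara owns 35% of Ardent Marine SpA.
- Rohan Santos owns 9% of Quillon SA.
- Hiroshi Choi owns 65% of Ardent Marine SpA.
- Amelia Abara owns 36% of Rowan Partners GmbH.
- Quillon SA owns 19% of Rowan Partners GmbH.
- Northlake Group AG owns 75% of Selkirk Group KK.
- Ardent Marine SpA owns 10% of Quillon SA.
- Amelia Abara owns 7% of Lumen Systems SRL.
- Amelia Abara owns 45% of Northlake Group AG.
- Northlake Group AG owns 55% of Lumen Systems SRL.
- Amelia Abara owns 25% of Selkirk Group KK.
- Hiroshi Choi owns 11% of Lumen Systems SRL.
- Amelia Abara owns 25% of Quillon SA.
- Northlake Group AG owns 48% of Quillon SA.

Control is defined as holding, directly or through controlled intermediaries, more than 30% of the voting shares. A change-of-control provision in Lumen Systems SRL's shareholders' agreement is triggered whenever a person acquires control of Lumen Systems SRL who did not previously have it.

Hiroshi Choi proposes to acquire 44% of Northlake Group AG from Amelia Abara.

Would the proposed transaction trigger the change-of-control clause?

The purchase adds only to Hiroshi's holdings (Amelia's stake shrinks), so Hiroshi is the only person who could newly come to control Lumen.
Hiroshi holds 65% of Ardent, so Hiroshi controls Ardent.
In Lumen, Hiroshi's side holds only 11%, not > 30%.
So before the transaction, Hiroshi does not control Lumen.
After the purchase, Hiroshi holds 44% of Northlake directly, and Amelia's stake falls to 1%.
Hiroshi holds 44% of Northlake, so Hiroshi controls Northlake.
Northlake and Hiroshi together hold 55% + 11% = 66% of Lumen, so Hiroshi controls Lumen.
Hiroshi did not control Lumen before and does after, so the clause is triggered.

Yes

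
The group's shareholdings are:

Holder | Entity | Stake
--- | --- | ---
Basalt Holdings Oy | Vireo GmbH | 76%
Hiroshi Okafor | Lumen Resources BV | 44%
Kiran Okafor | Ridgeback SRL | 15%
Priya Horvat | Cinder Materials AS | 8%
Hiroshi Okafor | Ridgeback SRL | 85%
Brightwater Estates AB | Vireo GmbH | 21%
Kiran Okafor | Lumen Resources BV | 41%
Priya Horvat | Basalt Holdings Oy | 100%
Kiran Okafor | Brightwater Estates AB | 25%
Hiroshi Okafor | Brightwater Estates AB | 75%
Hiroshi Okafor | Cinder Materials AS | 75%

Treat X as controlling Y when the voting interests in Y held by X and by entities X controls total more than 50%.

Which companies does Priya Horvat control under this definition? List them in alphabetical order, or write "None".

Basalt Holdings Oy, Vireo GmbH

Priya holds 100% of Basalt, so Priya controls Basalt.
Basalt holds 76% of Vireo, so Priya controls Vireo.
No other company's threshold is met.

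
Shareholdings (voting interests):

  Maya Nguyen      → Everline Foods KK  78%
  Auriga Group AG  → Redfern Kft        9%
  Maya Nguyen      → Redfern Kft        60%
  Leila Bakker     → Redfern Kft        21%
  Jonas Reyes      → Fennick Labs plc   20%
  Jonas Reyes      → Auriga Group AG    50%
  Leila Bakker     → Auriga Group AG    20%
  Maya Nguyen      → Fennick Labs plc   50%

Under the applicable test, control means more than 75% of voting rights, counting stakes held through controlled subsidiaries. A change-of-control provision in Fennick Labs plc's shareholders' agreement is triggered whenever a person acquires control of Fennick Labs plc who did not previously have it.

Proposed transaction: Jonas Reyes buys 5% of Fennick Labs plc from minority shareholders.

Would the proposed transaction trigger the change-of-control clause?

No

The purchase changes only Jonas's holdings, so Jonas is the only person who could newly come to control Fennick.
Jonas's largest direct stake is 50% in Auriga, which does not meet the threshold, so Jonas controls no company.
In Fennick, Jonas's side holds only 20%, not > 75%.
So before the transaction, Jonas does not control Fennick.
After the purchase, Jonas's direct stake in Fennick rises to 20% + 5% = 25%.
After the transaction, Jonas's side holds 25% of Fennick, not > 75%, so Jonas still does not control Fennick.
No new person acquires control, so the clause is not triggered.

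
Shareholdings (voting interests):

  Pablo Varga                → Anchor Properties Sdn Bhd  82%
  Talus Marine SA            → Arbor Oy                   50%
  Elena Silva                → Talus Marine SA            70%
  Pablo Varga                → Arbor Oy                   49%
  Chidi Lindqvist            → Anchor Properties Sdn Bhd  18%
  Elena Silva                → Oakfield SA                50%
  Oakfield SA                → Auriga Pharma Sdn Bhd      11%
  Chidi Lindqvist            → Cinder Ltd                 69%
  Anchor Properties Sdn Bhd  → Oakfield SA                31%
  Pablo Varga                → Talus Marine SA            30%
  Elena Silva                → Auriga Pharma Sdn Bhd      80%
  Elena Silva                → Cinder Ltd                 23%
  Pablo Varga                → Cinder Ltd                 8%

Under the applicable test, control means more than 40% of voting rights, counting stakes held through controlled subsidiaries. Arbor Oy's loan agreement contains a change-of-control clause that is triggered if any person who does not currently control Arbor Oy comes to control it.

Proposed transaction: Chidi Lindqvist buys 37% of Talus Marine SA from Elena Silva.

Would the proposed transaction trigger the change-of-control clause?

The purchase adds only to Chidi's holdings (Elena's stake shrinks), so Chidi is the only person who could newly come to control Arbor.
Chidi holds 69% of Cinder, so Chidi controls Cinder.
Neither Chidi nor any entity Chidi controls holds any voting interest in Arbor.
So before the transaction, Chidi does not control Arbor.
After the purchase, Chidi holds 37% of Talus directly, and Elena's stake falls to 33%.
Chidi's side now holds 37% of Talus, not > 40%, so Chidi still does not control Talus.
After the transaction, neither Chidi nor any entity Chidi controls holds a voting interest in Arbor, so Chidi still does not control it.
No new person acquires control, so the clause is not triggered.

No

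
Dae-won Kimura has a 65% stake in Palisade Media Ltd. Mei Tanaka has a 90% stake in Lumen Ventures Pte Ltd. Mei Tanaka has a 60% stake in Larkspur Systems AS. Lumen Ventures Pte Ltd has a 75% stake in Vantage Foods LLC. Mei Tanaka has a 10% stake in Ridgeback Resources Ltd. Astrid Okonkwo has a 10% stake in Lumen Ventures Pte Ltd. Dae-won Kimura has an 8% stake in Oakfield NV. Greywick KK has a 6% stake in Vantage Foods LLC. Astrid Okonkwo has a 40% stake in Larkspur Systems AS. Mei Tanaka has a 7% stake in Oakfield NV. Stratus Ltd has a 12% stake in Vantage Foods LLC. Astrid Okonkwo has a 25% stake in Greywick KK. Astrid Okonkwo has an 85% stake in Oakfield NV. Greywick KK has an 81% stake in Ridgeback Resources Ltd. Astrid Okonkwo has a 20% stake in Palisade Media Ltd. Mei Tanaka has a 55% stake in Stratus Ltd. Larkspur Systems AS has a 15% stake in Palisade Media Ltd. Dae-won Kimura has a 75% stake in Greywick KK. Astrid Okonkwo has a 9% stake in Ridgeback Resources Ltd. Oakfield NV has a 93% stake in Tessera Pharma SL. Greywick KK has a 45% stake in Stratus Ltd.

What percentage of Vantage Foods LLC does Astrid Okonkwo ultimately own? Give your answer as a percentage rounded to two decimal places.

10.35%

Astrid reaches Vantage along 3 paths.
Via Lumen: 10% × 75% = 7.5%.
Via Greywick → Stratus: 25% × 45% × 12% = 1.35%.
Via Greywick: 25% × 6% = 1.5%.
Total: 7.5% + 1.35% + 1.5% = 10.35%.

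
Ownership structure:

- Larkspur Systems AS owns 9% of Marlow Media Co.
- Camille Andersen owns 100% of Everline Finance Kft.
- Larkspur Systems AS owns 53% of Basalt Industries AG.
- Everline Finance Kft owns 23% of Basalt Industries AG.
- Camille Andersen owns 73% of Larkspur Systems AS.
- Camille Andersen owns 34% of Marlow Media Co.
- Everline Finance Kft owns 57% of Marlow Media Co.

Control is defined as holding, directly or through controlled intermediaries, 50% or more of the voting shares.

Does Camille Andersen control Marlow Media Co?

Yes

Camille holds 73% of Larkspur, so Camille controls Larkspur.
Camille holds 100% of Everline, so Camille controls Everline.
Everline and Camille and Larkspur together hold 57% + 34% + 9% = 100% of Marlow, so Camille controls Marlow.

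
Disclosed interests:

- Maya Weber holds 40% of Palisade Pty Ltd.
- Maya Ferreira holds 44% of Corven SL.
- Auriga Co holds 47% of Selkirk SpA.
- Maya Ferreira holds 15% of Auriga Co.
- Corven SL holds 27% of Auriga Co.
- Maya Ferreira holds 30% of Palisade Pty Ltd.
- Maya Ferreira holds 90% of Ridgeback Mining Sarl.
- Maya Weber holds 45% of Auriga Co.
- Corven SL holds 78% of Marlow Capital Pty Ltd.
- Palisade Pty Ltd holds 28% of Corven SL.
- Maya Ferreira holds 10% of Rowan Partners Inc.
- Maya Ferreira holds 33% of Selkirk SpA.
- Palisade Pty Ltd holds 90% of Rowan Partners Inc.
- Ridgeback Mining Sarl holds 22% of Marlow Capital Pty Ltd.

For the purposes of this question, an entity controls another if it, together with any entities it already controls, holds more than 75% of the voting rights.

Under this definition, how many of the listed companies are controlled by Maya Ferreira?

1

Maya Ferreira holds 90% of Ridgeback, so Maya Ferreira controls Ridgeback.
No other company's threshold is met.
Maya Ferreira controls 1 company.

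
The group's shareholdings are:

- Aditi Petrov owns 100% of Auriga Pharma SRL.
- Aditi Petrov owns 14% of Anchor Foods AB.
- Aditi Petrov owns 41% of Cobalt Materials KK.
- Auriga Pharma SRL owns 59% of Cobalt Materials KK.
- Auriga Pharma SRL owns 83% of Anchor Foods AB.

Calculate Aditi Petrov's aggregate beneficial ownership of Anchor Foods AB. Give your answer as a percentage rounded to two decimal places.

97.00%

Aditi reaches Anchor along 2 paths.
Via Auriga: 100% × 83% = 83%.
Direct stake: 14% = 14%.
Total: 83% + 14% = 97%.
Rounded: 97.00%.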